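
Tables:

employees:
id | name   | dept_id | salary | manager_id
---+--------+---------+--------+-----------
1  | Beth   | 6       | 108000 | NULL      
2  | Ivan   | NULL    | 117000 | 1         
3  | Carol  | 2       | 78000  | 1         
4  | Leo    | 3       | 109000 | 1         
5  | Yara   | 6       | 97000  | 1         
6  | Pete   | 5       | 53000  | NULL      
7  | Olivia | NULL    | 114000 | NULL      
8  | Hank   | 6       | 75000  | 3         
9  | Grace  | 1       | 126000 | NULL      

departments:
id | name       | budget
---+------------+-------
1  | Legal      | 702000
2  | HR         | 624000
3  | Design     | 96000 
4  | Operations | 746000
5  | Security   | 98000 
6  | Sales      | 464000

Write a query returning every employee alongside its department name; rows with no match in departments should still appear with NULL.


LEFT JOIN keeps every row from employees (the left table); where dept_id has no match in departments, the department columns become NULL. Walk through each employee:
  - employee 1 (Beth): dept_id=6 -> matches Sales
  - employee 2 (Ivan): dept_id=NULL, no match -> kept with NULL
  - employee 3 (Carol): dept_id=2 -> matches HR
  - employee 4 (Leo): dept_id=3 -> matches Design
  - employee 5 (Yara): dept_id=6 -> matches Sales
  - employee 6 (Pete): dept_id=5 -> matches Security
  - employee 7 (Olivia): dept_id=NULL, no match -> kept with NULL
  - employee 8 (Hank): dept_id=6 -> matches Sales
  - employee 9 (Grace): dept_id=1 -> matches Legal
All 9 rows appear; 2 have NULL department.

SQL:
SELECT a.name, b.name AS department
FROM employees a
LEFT JOIN departments b ON a.dept_id = b.id

Result:
name   | department
-------+-----------
Beth   | Sales     
Ivan   | NULL      
Carol  | HR        
Leo    | Design    
Yara   | Sales     
Pete   | Security  
Olivia | NULL      
Hank   | Sales     
Grace  | Legal     


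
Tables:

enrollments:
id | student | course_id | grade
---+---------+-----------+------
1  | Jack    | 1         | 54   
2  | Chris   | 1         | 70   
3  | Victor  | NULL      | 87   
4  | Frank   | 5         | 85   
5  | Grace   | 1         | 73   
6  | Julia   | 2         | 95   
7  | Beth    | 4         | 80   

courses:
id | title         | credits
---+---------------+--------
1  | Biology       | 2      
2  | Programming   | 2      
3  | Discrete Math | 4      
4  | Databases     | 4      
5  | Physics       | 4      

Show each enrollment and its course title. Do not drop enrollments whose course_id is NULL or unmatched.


LEFT JOIN keeps every row from enrollments (the left table); where course_id has no match in courses, the course columns become NULL. Walk through each enrollment:
  - enrollment 1 (Jack): course_id=1 -> matches Biology
  - enrollment 2 (Chris): course_id=1 -> matches Biology
  - enrollment 3 (Victor): course_id=NULL, no match -> kept with NULL
  - enrollment 4 (Frank): course_id=5 -> matches Physics
  - enrollment 5 (Grace): course_id=1 -> matches Biology
  - enrollment 6 (Julia): course_id=2 -> matches Programming
  - enrollment 7 (Beth): course_id=4 -> matches Databases
All 7 rows appear; 1 has NULL course.

SQL:
SELECT a.student, b.title AS course
FROM enrollments a
LEFT JOIN courses b ON a.course_id = b.id

Result:
student | course     
--------+------------
Jack    | Biology    
Chris   | Biology    
Victor  | NULL       
Frank   | Physics    
Grace   | Biology    
Julia   | Programming
Beth    | Databases  


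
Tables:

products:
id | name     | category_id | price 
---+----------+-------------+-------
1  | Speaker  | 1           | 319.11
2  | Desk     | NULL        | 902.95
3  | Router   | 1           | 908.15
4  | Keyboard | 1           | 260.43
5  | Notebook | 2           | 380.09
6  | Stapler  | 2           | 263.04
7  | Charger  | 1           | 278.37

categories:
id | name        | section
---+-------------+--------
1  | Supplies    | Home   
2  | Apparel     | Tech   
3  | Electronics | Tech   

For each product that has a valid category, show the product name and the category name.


INNER JOIN keeps only products rows whose category_id matches an id in categories. Walk through each product:
  - product 1 (Speaker): category_id=1 -> matches Supplies
  - product 2 (Desk): category_id=NULL, no match -> dropped
  - product 3 (Router): category_id=1 -> matches Supplies
  - product 4 (Keyboard): category_id=1 -> matches Supplies
  - product 5 (Notebook): category_id=2 -> matches Apparel
  - product 6 (Stapler): category_id=2 -> matches Apparel
  - product 7 (Charger): category_id=1 -> matches Supplies
So 1 of 7 rows is dropped.

SQL:
SELECT a.name, b.name AS category
FROM products a
INNER JOIN categories b ON a.category_id = b.id

Result:
name     | category
---------+---------
Speaker  | Supplies
Router   | Supplies
Keyboard | Supplies
Notebook | Apparel 
Stapler  | Apparel 
Charger  | Supplies


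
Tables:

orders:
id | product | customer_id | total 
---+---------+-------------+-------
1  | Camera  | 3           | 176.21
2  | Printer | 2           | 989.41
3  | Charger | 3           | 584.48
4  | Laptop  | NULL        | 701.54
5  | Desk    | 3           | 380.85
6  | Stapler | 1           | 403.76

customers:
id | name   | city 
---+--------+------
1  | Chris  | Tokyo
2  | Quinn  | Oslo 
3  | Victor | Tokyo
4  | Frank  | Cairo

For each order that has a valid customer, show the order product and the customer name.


INNER JOIN keeps only orders rows whose customer_id matches an id in customers. Walk through each order:
  - order 1 (Camera): customer_id=3 -> matches Victor
  - order 2 (Printer): customer_id=2 -> matches Quinn
  - order 3 (Charger): customer_id=3 -> matches Victor
  - order 4 (Laptop): customer_id=NULL, no match -> dropped
  - order 5 (Desk): customer_id=3 -> matches Victor
  - order 6 (Stapler): customer_id=1 -> matches Chris
So 1 of 6 rows is dropped.

SQL:
SELECT a.product, b.name AS customer
FROM orders a
INNER JOIN customers b ON a.customer_id = b.id

Result:
product | customer
--------+---------
Camera  | Victor  
Printer | Quinn   
Charger | Victor  
Desk    | Victor  
Stapler | Chris   


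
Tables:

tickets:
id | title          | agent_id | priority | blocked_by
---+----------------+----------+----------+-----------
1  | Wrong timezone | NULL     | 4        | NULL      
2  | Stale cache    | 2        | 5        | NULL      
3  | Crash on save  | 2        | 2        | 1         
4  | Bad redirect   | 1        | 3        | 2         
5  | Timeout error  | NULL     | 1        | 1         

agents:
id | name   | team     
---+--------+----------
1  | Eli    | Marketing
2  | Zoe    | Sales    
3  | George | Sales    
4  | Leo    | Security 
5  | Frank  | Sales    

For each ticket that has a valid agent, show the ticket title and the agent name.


INNER JOIN keeps only tickets rows whose agent_id matches an id in agents. Walk through each ticket:
  - ticket 1 (Wrong timezone): agent_id=NULL, no match -> dropped
  - ticket 2 (Stale cache): agent_id=2 -> matches Zoe
  - ticket 3 (Crash on save): agent_id=2 -> matches Zoe
  - ticket 4 (Bad redirect): agent_id=1 -> matches Eli
  - ticket 5 (Timeout error): agent_id=NULL, no match -> dropped
So 2 of 5 rows are dropped.

SQL:
SELECT a.title, b.name AS agent
FROM tickets a
INNER JOIN agents b ON a.agent_id = b.id

Result:
title         | agent
--------------+------
Stale cache   | Zoe  
Crash on save | Zoe  
Bad redirect  | Eli  


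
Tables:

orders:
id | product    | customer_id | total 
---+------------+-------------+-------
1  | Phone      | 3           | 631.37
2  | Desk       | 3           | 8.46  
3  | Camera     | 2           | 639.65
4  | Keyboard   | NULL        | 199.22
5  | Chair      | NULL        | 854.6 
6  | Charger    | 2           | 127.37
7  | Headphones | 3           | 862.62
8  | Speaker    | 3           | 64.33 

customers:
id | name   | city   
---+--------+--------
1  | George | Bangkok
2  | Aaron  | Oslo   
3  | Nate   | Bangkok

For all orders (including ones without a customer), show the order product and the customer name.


LEFT JOIN keeps every row from orders (the left table); where customer_id has no match in customers, the customer columns become NULL. Walk through each order:
  - order 1 (Phone): customer_id=3 -> matches Nate
  - order 2 (Desk): customer_id=3 -> matches Nate
  - order 3 (Camera): customer_id=2 -> matches Aaron
  - order 4 (Keyboard): customer_id=NULL, no match -> kept with NULL
  - order 5 (Chair): customer_id=NULL, no match -> kept with NULL
  - order 6 (Charger): customer_id=2 -> matches Aaron
  - order 7 (Headphones): customer_id=3 -> matches Nate
  - order 8 (Speaker): customer_id=3 -> matches Nate
All 8 rows appear; 2 have NULL customer.

SQL:
SELECT a.product, b.name AS customer
FROM orders a
LEFT JOIN customers b ON a.customer_id = b.id

Result:
product    | customer
-----------+---------
Phone      | Nate    
Desk       | Nate    
Camera     | Aaron   
Keyboard   | NULL    
Chair      | NULL    
Charger    | Aaron   
Headphones | Nate    
Speaker    | Nate    


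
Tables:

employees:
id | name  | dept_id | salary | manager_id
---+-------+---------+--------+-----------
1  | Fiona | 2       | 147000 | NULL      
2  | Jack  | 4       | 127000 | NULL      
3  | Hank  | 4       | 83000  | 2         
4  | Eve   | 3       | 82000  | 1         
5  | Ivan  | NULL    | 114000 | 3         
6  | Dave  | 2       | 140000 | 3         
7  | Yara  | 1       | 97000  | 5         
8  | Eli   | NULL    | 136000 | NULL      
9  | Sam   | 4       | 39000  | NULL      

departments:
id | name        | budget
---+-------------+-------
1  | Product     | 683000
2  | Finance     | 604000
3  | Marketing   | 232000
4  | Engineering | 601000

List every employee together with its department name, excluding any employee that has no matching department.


INNER JOIN keeps only employees rows whose dept_id matches an id in departments. Walk through each employee:
  - employee 1 (Fiona): dept_id=2 -> matches Finance
  - employee 2 (Jack): dept_id=4 -> matches Engineering
  - employee 3 (Hank): dept_id=4 -> matches Engineering
  - employee 4 (Eve): dept_id=3 -> matches Marketing
  - employee 5 (Ivan): dept_id=NULL, no match -> dropped
  - employee 6 (Dave): dept_id=2 -> matches Finance
  - employee 7 (Yara): dept_id=1 -> matches Product
  - employee 8 (Eli): dept_id=NULL, no match -> dropped
  - employee 9 (Sam): dept_id=4 -> matches Engineering
So 2 of 9 rows are dropped.

SQL:
SELECT a.name, b.name AS department
FROM employees a
INNER JOIN departments b ON a.dept_id = b.id

Result:
name  | department 
------+------------
Fiona | Finance    
Jack  | Engineering
Hank  | Engineering
Eve   | Marketing  
Dave  | Finance    
Yara  | Product    
Sam   | Engineering


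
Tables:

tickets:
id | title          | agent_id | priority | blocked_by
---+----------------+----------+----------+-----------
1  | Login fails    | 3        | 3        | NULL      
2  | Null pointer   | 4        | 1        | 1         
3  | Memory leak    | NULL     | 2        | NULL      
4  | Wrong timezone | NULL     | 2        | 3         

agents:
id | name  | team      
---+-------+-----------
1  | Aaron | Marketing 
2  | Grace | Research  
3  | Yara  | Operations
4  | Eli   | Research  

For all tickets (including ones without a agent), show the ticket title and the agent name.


LEFT JOIN keeps every row from tickets (the left table); where agent_id has no match in agents, the agent columns become NULL. Walk through each ticket:
  - ticket 1 (Login fails): agent_id=3 -> matches Yara
  - ticket 2 (Null pointer): agent_id=4 -> matches Eli
  - ticket 3 (Memory leak): agent_id=NULL, no match -> kept with NULL
  - ticket 4 (Wrong timezone): agent_id=NULL, no match -> kept with NULL
All 4 rows appear; 2 have NULL agent.

SQL:
SELECT a.title, b.name AS agent
FROM tickets a
LEFT JOIN agents b ON a.agent_id = b.id

Result:
title          | agent
---------------+------
Login fails    | Yara 
Null pointer   | Eli  
Memory leak    | NULL 
Wrong timezone | NULL 


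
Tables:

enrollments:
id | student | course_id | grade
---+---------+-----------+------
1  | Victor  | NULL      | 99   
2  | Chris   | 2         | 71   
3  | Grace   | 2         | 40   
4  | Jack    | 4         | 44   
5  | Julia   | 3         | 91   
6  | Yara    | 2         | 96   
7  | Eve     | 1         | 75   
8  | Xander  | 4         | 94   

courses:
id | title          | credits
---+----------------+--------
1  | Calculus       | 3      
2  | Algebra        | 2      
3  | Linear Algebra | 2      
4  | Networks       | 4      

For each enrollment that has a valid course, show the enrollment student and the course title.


INNER JOIN keeps only enrollments rows whose course_id matches an id in courses. Walk through each enrollment:
  - enrollment 1 (Victor): course_id=NULL, no match -> dropped
  - enrollment 2 (Chris): course_id=2 -> matches Algebra
  - enrollment 3 (Grace): course_id=2 -> matches Algebra
  - enrollment 4 (Jack): course_id=4 -> matches Networks
  - enrollment 5 (Julia): course_id=3 -> matches Linear Algebra
  - enrollment 6 (Yara): course_id=2 -> matches Algebra
  - enrollment 7 (Eve): course_id=1 -> matches Calculus
  - enrollment 8 (Xander): course_id=4 -> matches Networks
So 1 of 8 rows is dropped.

SQL:
SELECT a.student, b.title AS course
FROM enrollments a
INNER JOIN courses b ON a.course_id = b.id

Result:
student | course        
--------+---------------
Chris   | Algebra       
Grace   | Algebra       
Jack    | Networks      
Julia   | Linear Algebra
Yara    | Algebra       
Eve     | Calculus      
Xander  | Networks      


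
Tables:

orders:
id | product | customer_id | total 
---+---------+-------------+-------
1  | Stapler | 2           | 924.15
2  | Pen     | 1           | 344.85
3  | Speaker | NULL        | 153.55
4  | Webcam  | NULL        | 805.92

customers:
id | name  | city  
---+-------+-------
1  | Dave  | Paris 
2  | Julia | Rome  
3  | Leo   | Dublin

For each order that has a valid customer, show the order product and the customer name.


INNER JOIN keeps only orders rows whose customer_id matches an id in customers. Walk through each order:
  - order 1 (Stapler): customer_id=2 -> matches Julia
  - order 2 (Pen): customer_id=1 -> matches Dave
  - order 3 (Speaker): customer_id=NULL, no match -> dropped
  - order 4 (Webcam): customer_id=NULL, no match -> dropped
So 2 of 4 rows are dropped.

SQL:
SELECT a.product, b.name AS customer
FROM orders a
INNER JOIN customers b ON a.customer_id = b.id

Result:
product | customer
--------+---------
Stapler | Julia   
Pen     | Dave    


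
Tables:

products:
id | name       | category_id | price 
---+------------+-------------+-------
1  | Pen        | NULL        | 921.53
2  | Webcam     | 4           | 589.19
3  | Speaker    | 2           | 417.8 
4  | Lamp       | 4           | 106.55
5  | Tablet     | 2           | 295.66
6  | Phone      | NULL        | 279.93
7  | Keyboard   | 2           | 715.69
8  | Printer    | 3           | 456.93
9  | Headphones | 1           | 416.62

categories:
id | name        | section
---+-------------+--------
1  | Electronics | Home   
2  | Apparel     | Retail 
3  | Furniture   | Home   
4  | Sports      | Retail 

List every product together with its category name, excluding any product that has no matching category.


INNER JOIN keeps only products rows whose category_id matches an id in categories. Walk through each product:
  - product 1 (Pen): category_id=NULL, no match -> dropped
  - product 2 (Webcam): category_id=4 -> matches Sports
  - product 3 (Speaker): category_id=2 -> matches Apparel
  - product 4 (Lamp): category_id=4 -> matches Sports
  - product 5 (Tablet): category_id=2 -> matches Apparel
  - product 6 (Phone): category_id=NULL, no match -> dropped
  - product 7 (Keyboard): category_id=2 -> matches Apparel
  - product 8 (Printer): category_id=3 -> matches Furniture
  - product 9 (Headphones): category_id=1 -> matches Electronics
So 2 of 9 rows are dropped.

SQL:
SELECT a.name, b.name AS category
FROM products a
INNER JOIN categories b ON a.category_id = b.id

Result:
name       | category   
-----------+------------
Webcam     | Sports     
Speaker    | Apparel    
Lamp       | Sports     
Tablet     | Apparel    
Keyboard   | Apparel    
Printer    | Furniture  
Headphones | Electronics


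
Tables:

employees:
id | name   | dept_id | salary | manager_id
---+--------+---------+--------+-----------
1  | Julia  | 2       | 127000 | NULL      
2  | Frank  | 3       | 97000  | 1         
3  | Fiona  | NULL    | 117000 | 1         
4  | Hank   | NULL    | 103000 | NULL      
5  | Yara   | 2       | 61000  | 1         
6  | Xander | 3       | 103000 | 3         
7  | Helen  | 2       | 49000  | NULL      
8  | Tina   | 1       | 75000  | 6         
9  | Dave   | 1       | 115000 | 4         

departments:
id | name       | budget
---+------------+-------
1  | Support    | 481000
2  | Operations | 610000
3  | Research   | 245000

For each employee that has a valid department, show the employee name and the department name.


INNER JOIN keeps only employees rows whose dept_id matches an id in departments. Walk through each employee:
  - employee 1 (Julia): dept_id=2 -> matches Operations
  - employee 2 (Frank): dept_id=3 -> matches Research
  - employee 3 (Fiona): dept_id=NULL, no match -> dropped
  - employee 4 (Hank): dept_id=NULL, no match -> dropped
  - employee 5 (Yara): dept_id=2 -> matches Operations
  - employee 6 (Xander): dept_id=3 -> matches Research
  - employee 7 (Helen): dept_id=2 -> matches Operations
  - employee 8 (Tina): dept_id=1 -> matches Support
  - employee 9 (Dave): dept_id=1 -> matches Support
So 2 of 9 rows are dropped.

SQL:
SELECT a.name, b.name AS department
FROM employees a
INNER JOIN departments b ON a.dept_id = b.id

Result:
name   | department
-------+-----------
Julia  | Operations
Frank  | Research  
Yara   | Operations
Xander | Research  
Helen  | Operations
Tina   | Support   
Dave   | Support   


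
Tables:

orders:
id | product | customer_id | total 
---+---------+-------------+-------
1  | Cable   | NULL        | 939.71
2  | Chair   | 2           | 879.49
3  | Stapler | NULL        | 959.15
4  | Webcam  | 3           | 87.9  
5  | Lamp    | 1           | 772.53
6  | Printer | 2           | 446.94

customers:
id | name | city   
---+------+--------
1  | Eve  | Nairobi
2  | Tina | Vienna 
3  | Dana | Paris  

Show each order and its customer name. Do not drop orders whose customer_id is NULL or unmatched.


LEFT JOIN keeps every row from orders (the left table); where customer_id has no match in customers, the customer columns become NULL. Walk through each order:
  - order 1 (Cable): customer_id=NULL, no match -> kept with NULL
  - order 2 (Chair): customer_id=2 -> matches Tina
  - order 3 (Stapler): customer_id=NULL, no match -> kept with NULL
  - order 4 (Webcam): customer_id=3 -> matches Dana
  - order 5 (Lamp): customer_id=1 -> matches Eve
  - order 6 (Printer): customer_id=2 -> matches Tina
All 6 rows appear; 2 have NULL customer.

SQL:
SELECT a.product, b.name AS customer
FROM orders a
LEFT JOIN customers b ON a.customer_id = b.id

Result:
product | customer
--------+---------
Cable   | NULL    
Chair   | Tina    
Stapler | NULL    
Webcam  | Dana    
Lamp    | Eve     
Printer | Tina    


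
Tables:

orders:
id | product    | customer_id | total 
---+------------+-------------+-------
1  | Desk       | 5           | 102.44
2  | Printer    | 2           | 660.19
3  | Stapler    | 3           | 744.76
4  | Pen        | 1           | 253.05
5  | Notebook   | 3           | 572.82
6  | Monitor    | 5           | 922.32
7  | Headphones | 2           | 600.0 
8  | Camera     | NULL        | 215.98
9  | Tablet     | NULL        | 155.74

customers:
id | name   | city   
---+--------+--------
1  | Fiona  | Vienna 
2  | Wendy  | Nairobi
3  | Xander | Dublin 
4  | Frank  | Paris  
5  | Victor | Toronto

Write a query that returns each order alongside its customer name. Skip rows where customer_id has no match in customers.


INNER JOIN keeps only orders rows whose customer_id matches an id in customers. Walk through each order:
  - order 1 (Desk): customer_id=5 -> matches Victor
  - order 2 (Printer): customer_id=2 -> matches Wendy
  - order 3 (Stapler): customer_id=3 -> matches Xander
  - order 4 (Pen): customer_id=1 -> matches Fiona
  - order 5 (Notebook): customer_id=3 -> matches Xander
  - order 6 (Monitor): customer_id=5 -> matches Victor
  - order 7 (Headphones): customer_id=2 -> matches Wendy
  - order 8 (Camera): customer_id=NULL, no match -> dropped
  - order 9 (Tablet): customer_id=NULL, no match -> dropped
So 2 of 9 rows are dropped.

SQL:
SELECT a.product, b.name AS customer
FROM orders a
INNER JOIN customers b ON a.customer_id = b.id

Result:
product    | customer
-----------+---------
Desk       | Victor  
Printer    | Wendy   
Stapler    | Xander  
Pen        | Fiona   
Notebook   | Xander  
Monitor    | Victor  
Headphones | Wendy   


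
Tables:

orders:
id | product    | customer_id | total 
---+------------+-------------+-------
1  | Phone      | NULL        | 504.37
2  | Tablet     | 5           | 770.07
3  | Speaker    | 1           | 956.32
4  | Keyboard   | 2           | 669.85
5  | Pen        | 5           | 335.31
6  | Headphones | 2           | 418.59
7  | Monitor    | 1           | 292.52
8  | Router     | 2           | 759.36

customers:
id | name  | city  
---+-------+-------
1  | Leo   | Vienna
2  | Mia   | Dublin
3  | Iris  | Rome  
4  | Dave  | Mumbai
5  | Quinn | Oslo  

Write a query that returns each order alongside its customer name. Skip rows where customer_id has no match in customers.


INNER JOIN keeps only orders rows whose customer_id matches an id in customers. Walk through each order:
  - order 1 (Phone): customer_id=NULL, no match -> dropped
  - order 2 (Tablet): customer_id=5 -> matches Quinn
  - order 3 (Speaker): customer_id=1 -> matches Leo
  - order 4 (Keyboard): customer_id=2 -> matches Mia
  - order 5 (Pen): customer_id=5 -> matches Quinn
  - order 6 (Headphones): customer_id=2 -> matches Mia
  - order 7 (Monitor): customer_id=1 -> matches Leo
  - order 8 (Router): customer_id=2 -> matches Mia
So 1 of 8 rows is dropped.

SQL:
SELECT a.product, b.name AS customer
FROM orders a
INNER JOIN customers b ON a.customer_id = b.id

Result:
product    | customer
-----------+---------
Tablet     | Quinn   
Speaker    | Leo     
Keyboard   | Mia     
Pen        | Quinn   
Headphones | Mia     
Monitor    | Leo     
Router     | Mia     


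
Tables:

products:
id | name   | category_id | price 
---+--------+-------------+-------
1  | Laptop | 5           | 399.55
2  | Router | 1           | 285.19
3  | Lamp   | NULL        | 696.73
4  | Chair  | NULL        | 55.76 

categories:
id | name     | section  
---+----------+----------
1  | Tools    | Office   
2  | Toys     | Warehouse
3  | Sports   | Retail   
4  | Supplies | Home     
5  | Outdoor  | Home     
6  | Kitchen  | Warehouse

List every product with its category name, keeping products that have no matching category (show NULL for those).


LEFT JOIN keeps every row from products (the left table); where category_id has no match in categories, the category columns become NULL. Walk through each product:
  - product 1 (Laptop): category_id=5 -> matches Outdoor
  - product 2 (Router): category_id=1 -> matches Tools
  - product 3 (Lamp): category_id=NULL, no match -> kept with NULL
  - product 4 (Chair): category_id=NULL, no match -> kept with NULL
All 4 rows appear; 2 have NULL category.

SQL:
SELECT a.name, b.name AS category
FROM products a
LEFT JOIN categories b ON a.category_id = b.id

Result:
name   | category
-------+---------
Laptop | Outdoor 
Router | Tools   
Lamp   | NULL    
Chair  | NULL    


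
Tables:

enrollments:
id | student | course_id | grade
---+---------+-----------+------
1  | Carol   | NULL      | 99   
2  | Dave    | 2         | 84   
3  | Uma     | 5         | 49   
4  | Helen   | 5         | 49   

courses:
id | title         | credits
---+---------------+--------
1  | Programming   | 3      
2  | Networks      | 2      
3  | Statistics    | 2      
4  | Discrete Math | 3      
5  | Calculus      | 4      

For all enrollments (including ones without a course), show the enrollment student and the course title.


LEFT JOIN keeps every row from enrollments (the left table); where course_id has no match in courses, the course columns become NULL. Walk through each enrollment:
  - enrollment 1 (Carol): course_id=NULL, no match -> kept with NULL
  - enrollment 2 (Dave): course_id=2 -> matches Networks
  - enrollment 3 (Uma): course_id=5 -> matches Calculus
  - enrollment 4 (Helen): course_id=5 -> matches Calculus
All 4 rows appear; 1 has NULL course.

SQL:
SELECT a.student, b.title AS course
FROM enrollments a
LEFT JOIN courses b ON a.course_id = b.id

Result:
student | course  
--------+---------
Carol   | NULL    
Dave    | Networks
Uma     | Calculus
Helen   | Calculus


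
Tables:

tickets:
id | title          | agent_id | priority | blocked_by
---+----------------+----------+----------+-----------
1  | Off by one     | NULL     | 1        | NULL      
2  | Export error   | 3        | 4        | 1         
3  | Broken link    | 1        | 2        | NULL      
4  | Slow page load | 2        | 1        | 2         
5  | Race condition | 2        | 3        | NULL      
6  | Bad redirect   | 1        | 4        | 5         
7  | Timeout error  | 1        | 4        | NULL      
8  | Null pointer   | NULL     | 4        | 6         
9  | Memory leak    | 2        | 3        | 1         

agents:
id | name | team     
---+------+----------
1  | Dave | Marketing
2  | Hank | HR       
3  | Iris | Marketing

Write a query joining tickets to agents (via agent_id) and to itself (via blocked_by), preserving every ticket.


Two LEFT JOINs from the same base table tickets: one to agents via agent_id, one to tickets itself via blocked_by. Both are LEFT so every ticket is preserved.
Match against agents:
  - ticket 1 (Off by one): agent_id=NULL, no match -> kept with NULL
  - ticket 2 (Export error): agent_id=3 -> matches Iris
  - ticket 3 (Broken link): agent_id=1 -> matches Dave
  - ticket 4 (Slow page load): agent_id=2 -> matches Hank
  - ticket 5 (Race condition): agent_id=2 -> matches Hank
  - ticket 6 (Bad redirect): agent_id=1 -> matches Dave
  - ticket 7 (Timeout error): agent_id=1 -> matches Dave
  - ticket 8 (Null pointer): agent_id=NULL, no match -> kept with NULL
  - ticket 9 (Memory leak): agent_id=2 -> matches Hank
Match against tickets (self):
  - ticket 1 (Off by one): blocked_by=NULL -> NULL
  - ticket 2 (Export error): blocked_by=1 -> Off by one
  - ticket 3 (Broken link): blocked_by=NULL -> NULL
  - ticket 4 (Slow page load): blocked_by=2 -> Export error
  - ticket 5 (Race condition): blocked_by=NULL -> NULL
  - ticket 6 (Bad redirect): blocked_by=5 -> Race condition
  - ticket 7 (Timeout error): blocked_by=NULL -> NULL
  - ticket 8 (Null pointer): blocked_by=6 -> Bad redirect
  - ticket 9 (Memory leak): blocked_by=1 -> Off by one

SQL:
SELECT a.title, b.name AS agent, c.title AS blocked_by
FROM tickets a
LEFT JOIN agents b ON a.agent_id = b.id
LEFT JOIN tickets c ON a.blocked_by = c.id

Result:
title          | agent | blocked_by    
---------------+-------+---------------
Off by one     | NULL  | NULL          
Export error   | Iris  | Off by one    
Broken link    | Dave  | NULL          
Slow page load | Hank  | Export error  
Race condition | Hank  | NULL          
Bad redirect   | Dave  | Race condition
Timeout error  | Dave  | NULL          
Null pointer   | NULL  | Bad redirect  
Memory leak    | Hank  | Off by one    


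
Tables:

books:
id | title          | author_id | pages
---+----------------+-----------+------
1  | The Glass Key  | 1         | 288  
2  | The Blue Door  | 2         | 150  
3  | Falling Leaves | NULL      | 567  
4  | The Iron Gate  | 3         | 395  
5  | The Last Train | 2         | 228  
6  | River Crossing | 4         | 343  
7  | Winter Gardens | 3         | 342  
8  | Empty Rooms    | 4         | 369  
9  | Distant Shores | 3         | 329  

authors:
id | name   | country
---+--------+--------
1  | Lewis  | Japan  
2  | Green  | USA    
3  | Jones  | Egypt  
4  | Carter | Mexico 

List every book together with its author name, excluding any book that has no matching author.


INNER JOIN keeps only books rows whose author_id matches an id in authors. Walk through each book:
  - book 1 (The Glass Key): author_id=1 -> matches Lewis
  - book 2 (The Blue Door): author_id=2 -> matches Green
  - book 3 (Falling Leaves): author_id=NULL, no match -> dropped
  - book 4 (The Iron Gate): author_id=3 -> matches Jones
  - book 5 (The Last Train): author_id=2 -> matches Green
  - book 6 (River Crossing): author_id=4 -> matches Carter
  - book 7 (Winter Gardens): author_id=3 -> matches Jones
  - book 8 (Empty Rooms): author_id=4 -> matches Carter
  - book 9 (Distant Shores): author_id=3 -> matches Jones
So 1 of 9 rows is dropped.

SQL:
SELECT a.title, b.name AS author
FROM books a
INNER JOIN authors b ON a.author_id = b.id

Result:
title          | author
---------------+-------
The Glass Key  | Lewis 
The Blue Door  | Green 
The Iron Gate  | Jones 
The Last Train | Green 
River Crossing | Carter
Winter Gardens | Jones 
Empty Rooms    | Carter
Distant Shores | Jones 


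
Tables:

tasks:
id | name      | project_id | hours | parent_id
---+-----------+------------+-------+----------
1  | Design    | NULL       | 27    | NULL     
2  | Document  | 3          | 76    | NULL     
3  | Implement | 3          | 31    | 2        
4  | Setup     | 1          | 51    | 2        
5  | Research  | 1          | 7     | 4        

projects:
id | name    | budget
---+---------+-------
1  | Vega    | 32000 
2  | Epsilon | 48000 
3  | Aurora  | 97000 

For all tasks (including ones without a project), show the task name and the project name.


LEFT JOIN keeps every row from tasks (the left table); where project_id has no match in projects, the project columns become NULL. Walk through each task:
  - task 1 (Design): project_id=NULL, no match -> kept with NULL
  - task 2 (Document): project_id=3 -> matches Aurora
  - task 3 (Implement): project_id=3 -> matches Aurora
  - task 4 (Setup): project_id=1 -> matches Vega
  - task 5 (Research): project_id=1 -> matches Vega
All 5 rows appear; 1 has NULL project.

SQL:
SELECT a.name, b.name AS project
FROM tasks a
LEFT JOIN projects b ON a.project_id = b.id

Result:
name      | project
----------+--------
Design    | NULL   
Document  | Aurora 
Implement | Aurora 
Setup     | Vega   
Research  | Vega   


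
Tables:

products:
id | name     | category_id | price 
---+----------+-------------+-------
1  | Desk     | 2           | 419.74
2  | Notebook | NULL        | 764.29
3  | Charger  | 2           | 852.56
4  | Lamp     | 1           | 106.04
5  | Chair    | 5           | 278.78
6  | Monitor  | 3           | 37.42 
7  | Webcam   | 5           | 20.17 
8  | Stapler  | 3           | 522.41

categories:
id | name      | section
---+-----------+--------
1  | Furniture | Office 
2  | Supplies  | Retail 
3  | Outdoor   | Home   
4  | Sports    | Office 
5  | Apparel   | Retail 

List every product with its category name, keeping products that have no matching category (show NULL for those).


LEFT JOIN keeps every row from products (the left table); where category_id has no match in categories, the category columns become NULL. Walk through each product:
  - product 1 (Desk): category_id=2 -> matches Supplies
  - product 2 (Notebook): category_id=NULL, no match -> kept with NULL
  - product 3 (Charger): category_id=2 -> matches Supplies
  - product 4 (Lamp): category_id=1 -> matches Furniture
  - product 5 (Chair): category_id=5 -> matches Apparel
  - product 6 (Monitor): category_id=3 -> matches Outdoor
  - product 7 (Webcam): category_id=5 -> matches Apparel
  - product 8 (Stapler): category_id=3 -> matches Outdoor
All 8 rows appear; 1 has NULL category.

SQL:
SELECT a.name, b.name AS category
FROM products a
LEFT JOIN categories b ON a.category_id = b.id

Result:
name     | category 
---------+----------
Desk     | Supplies 
Notebook | NULL     
Charger  | Supplies 
Lamp     | Furniture
Chair    | Apparel  
Monitor  | Outdoor  
Webcam   | Apparel  
Stapler  | Outdoor  


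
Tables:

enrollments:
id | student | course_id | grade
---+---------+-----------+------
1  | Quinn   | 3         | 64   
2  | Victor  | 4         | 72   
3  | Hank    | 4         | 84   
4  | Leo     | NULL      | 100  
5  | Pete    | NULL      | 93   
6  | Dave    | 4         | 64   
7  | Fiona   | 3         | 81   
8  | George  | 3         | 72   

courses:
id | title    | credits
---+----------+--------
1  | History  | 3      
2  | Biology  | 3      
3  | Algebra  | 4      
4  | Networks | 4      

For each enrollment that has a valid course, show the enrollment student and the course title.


INNER JOIN keeps only enrollments rows whose course_id matches an id in courses. Walk through each enrollment:
  - enrollment 1 (Quinn): course_id=3 -> matches Algebra
  - enrollment 2 (Victor): course_id=4 -> matches Networks
  - enrollment 3 (Hank): course_id=4 -> matches Networks
  - enrollment 4 (Leo): course_id=NULL, no match -> dropped
  - enrollment 5 (Pete): course_id=NULL, no match -> dropped
  - enrollment 6 (Dave): course_id=4 -> matches Networks
  - enrollment 7 (Fiona): course_id=3 -> matches Algebra
  - enrollment 8 (George): course_id=3 -> matches Algebra
So 2 of 8 rows are dropped.

SQL:
SELECT a.student, b.title AS course
FROM enrollments a
INNER JOIN courses b ON a.course_id = b.id

Result:
student | course  
--------+---------
Quinn   | Algebra 
Victor  | Networks
Hank    | Networks
Dave    | Networks
Fiona   | Algebra 
George  | Algebra 


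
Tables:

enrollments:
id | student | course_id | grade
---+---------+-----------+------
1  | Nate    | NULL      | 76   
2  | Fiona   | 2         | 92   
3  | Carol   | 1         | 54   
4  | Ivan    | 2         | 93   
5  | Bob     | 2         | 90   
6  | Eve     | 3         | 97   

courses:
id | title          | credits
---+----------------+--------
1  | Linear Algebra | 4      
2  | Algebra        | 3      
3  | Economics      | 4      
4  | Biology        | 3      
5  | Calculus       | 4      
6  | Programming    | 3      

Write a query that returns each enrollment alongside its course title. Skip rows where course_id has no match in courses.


INNER JOIN keeps only enrollments rows whose course_id matches an id in courses. Walk through each enrollment:
  - enrollment 1 (Nate): course_id=NULL, no match -> dropped
  - enrollment 2 (Fiona): course_id=2 -> matches Algebra
  - enrollment 3 (Carol): course_id=1 -> matches Linear Algebra
  - enrollment 4 (Ivan): course_id=2 -> matches Algebra
  - enrollment 5 (Bob): course_id=2 -> matches Algebra
  - enrollment 6 (Eve): course_id=3 -> matches Economics
So 1 of 6 rows is dropped.

SQL:
SELECT a.student, b.title AS course
FROM enrollments a
INNER JOIN courses b ON a.course_id = b.id

Result:
student | course        
--------+---------------
Fiona   | Algebra       
Carol   | Linear Algebra
Ivan    | Algebra       
Bob     | Algebra       
Eve     | Economics     


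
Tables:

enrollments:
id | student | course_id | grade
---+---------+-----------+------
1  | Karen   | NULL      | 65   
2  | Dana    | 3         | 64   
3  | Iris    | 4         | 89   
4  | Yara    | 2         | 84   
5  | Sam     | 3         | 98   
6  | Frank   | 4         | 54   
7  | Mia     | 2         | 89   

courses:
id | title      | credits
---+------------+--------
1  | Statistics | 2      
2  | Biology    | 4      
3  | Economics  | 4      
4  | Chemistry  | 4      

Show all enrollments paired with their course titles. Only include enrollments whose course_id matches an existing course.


INNER JOIN keeps only enrollments rows whose course_id matches an id in courses. Walk through each enrollment:
  - enrollment 1 (Karen): course_id=NULL, no match -> dropped
  - enrollment 2 (Dana): course_id=3 -> matches Economics
  - enrollment 3 (Iris): course_id=4 -> matches Chemistry
  - enrollment 4 (Yara): course_id=2 -> matches Biology
  - enrollment 5 (Sam): course_id=3 -> matches Economics
  - enrollment 6 (Frank): course_id=4 -> matches Chemistry
  - enrollment 7 (Mia): course_id=2 -> matches Biology
So 1 of 7 rows is dropped.

SQL:
SELECT a.student, b.title AS course
FROM enrollments a
INNER JOIN courses b ON a.course_id = b.id

Result:
student | course   
--------+----------
Dana    | Economics
Iris    | Chemistry
Yara    | Biology  
Sam     | Economics
Frank   | Chemistry
Mia     | Biology  


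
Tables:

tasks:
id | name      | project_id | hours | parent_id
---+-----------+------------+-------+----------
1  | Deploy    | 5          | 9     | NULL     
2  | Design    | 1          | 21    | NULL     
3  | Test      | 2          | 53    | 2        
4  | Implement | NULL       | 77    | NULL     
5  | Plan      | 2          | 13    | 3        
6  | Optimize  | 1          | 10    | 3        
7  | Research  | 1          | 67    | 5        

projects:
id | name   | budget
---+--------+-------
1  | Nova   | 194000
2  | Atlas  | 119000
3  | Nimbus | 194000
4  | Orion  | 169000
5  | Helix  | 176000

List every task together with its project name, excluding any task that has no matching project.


INNER JOIN keeps only tasks rows whose project_id matches an id in projects. Walk through each task:
  - task 1 (Deploy): project_id=5 -> matches Helix
  - task 2 (Design): project_id=1 -> matches Nova
  - task 3 (Test): project_id=2 -> matches Atlas
  - task 4 (Implement): project_id=NULL, no match -> dropped
  - task 5 (Plan): project_id=2 -> matches Atlas
  - task 6 (Optimize): project_id=1 -> matches Nova
  - task 7 (Research): project_id=1 -> matches Nova
So 1 of 7 rows is dropped.

SQL:
SELECT a.name, b.name AS project
FROM tasks a
INNER JOIN projects b ON a.project_id = b.id

Result:
name     | project
---------+--------
Deploy   | Helix  
Design   | Nova   
Test     | Atlas  
Plan     | Atlas  
Optimize | Nova   
Research | Nova   


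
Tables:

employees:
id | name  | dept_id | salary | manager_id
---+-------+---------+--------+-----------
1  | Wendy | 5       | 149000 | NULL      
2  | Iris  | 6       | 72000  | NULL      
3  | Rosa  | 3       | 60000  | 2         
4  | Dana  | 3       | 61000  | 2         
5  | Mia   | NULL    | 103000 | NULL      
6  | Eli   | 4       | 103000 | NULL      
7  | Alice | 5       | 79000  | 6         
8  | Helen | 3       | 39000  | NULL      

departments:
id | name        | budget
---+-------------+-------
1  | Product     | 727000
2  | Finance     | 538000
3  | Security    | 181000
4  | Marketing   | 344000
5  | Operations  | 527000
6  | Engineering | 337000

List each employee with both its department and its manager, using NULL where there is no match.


Two LEFT JOINs from the same base table employees: one to departments via dept_id, one to employees itself via manager_id. Both are LEFT so every employee is preserved.
Match against departments:
  - employee 1 (Wendy): dept_id=5 -> matches Operations
  - employee 2 (Iris): dept_id=6 -> matches Engineering
  - employee 3 (Rosa): dept_id=3 -> matches Security
  - employee 4 (Dana): dept_id=3 -> matches Security
  - employee 5 (Mia): dept_id=NULL, no match -> kept with NULL
  - employee 6 (Eli): dept_id=4 -> matches Marketing
  - employee 7 (Alice): dept_id=5 -> matches Operations
  - employee 8 (Helen): dept_id=3 -> matches Security
Match against employees (self):
  - employee 1 (Wendy): manager_id=NULL -> NULL
  - employee 2 (Iris): manager_id=NULL -> NULL
  - employee 3 (Rosa): manager_id=2 -> Iris
  - employee 4 (Dana): manager_id=2 -> Iris
  - employee 5 (Mia): manager_id=NULL -> NULL
  - employee 6 (Eli): manager_id=NULL -> NULL
  - employee 7 (Alice): manager_id=6 -> Eli
  - employee 8 (Helen): manager_id=NULL -> NULL

SQL:
SELECT a.name, b.name AS department, c.name AS manager
FROM employees a
LEFT JOIN departments b ON a.dept_id = b.id
LEFT JOIN employees c ON a.manager_id = c.id

Result:
name  | department  | manager
------+-------------+--------
Wendy | Operations  | NULL   
Iris  | Engineering | NULL   
Rosa  | Security    | Iris   
Dana  | Security    | Iris   
Mia   | NULL        | NULL   
Eli   | Marketing   | NULL   
Alice | Operations  | Eli    
Helen | Security    | NULL   


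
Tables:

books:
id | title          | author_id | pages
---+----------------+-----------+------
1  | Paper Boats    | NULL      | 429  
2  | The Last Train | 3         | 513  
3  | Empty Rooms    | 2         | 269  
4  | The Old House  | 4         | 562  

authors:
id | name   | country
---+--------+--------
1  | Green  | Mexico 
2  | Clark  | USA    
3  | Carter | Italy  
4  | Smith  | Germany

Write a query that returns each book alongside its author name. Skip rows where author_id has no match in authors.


INNER JOIN keeps only books rows whose author_id matches an id in authors. Walk through each book:
  - book 1 (Paper Boats): author_id=NULL, no match -> dropped
  - book 2 (The Last Train): author_id=3 -> matches Carter
  - book 3 (Empty Rooms): author_id=2 -> matches Clark
  - book 4 (The Old House): author_id=4 -> matches Smith
So 1 of 4 rows is dropped.

SQL:
SELECT a.title, b.name AS author
FROM books a
INNER JOIN authors b ON a.author_id = b.id

Result:
title          | author
---------------+-------
The Last Train | Carter
Empty Rooms    | Clark 
The Old House  | Smith 
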